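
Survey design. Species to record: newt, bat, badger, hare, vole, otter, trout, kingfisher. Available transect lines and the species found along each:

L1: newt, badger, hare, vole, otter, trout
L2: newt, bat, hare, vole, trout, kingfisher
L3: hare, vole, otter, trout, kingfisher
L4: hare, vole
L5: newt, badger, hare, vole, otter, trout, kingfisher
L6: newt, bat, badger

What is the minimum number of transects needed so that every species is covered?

2

L1, L2 together cover {newt, bat, badger, hare, vole, otter, trout, kingfisher} — every species.
No single transect contains all 8 species, so 2 is optimal.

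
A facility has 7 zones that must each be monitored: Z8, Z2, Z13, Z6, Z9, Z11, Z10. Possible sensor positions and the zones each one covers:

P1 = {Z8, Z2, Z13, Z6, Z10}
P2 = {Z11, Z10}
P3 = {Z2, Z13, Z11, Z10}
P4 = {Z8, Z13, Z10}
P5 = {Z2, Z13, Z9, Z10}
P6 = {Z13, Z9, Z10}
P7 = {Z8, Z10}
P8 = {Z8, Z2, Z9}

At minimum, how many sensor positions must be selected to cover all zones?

P1, P2, P5 together cover {Z8, Z2, Z13, Z6, Z9, Z11, Z10} — every zone.
No 2 of the 8 sensor positions cover everything (all 28 pairs fall short), so 3 is minimum.

3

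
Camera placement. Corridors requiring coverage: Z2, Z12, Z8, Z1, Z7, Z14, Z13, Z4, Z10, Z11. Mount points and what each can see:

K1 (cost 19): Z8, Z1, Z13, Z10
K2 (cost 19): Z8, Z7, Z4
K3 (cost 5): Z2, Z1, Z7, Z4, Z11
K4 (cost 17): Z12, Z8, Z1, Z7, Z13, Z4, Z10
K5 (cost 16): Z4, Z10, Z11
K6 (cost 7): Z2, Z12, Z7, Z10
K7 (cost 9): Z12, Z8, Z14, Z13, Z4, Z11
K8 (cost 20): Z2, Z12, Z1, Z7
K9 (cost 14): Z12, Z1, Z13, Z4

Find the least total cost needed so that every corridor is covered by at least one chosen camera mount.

21

K3, K6, K7 cover every corridor at cost 5 + 7 + 9 = 21.
Any cover uses at least 3 camera mounts; among all covering selections none totals below 21.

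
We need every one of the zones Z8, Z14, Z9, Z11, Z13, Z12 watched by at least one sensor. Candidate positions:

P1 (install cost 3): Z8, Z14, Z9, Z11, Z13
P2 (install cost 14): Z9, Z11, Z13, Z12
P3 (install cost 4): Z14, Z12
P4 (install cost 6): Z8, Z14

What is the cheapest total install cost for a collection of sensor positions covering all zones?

7

P1, P3 cover every zone at install cost 3 + 4 = 7.
Any cover uses at least 2 sensor positions; among all covering selections none totals below 7.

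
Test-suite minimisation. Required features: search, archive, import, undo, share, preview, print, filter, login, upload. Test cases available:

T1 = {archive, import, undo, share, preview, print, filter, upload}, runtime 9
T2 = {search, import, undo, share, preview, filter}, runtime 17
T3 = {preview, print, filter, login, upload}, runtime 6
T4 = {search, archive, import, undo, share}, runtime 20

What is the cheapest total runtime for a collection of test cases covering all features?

T3, T4 cover every feature at runtime 6 + 20 = 26.
Any cover uses at least 2 test cases; among all covering selections none totals below 26.
Greedy by coverage-per-runtime would pick T1, T3, T2 for 32 — worse than the optimum 26.

26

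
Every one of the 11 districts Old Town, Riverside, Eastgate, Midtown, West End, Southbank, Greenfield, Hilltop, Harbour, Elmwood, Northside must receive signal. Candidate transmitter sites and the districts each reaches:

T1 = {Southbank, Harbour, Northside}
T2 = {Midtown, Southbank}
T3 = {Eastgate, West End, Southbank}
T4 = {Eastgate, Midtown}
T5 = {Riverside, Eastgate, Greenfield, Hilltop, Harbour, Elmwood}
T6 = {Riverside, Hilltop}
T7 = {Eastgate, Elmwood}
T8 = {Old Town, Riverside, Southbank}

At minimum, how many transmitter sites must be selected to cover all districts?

T1, T2, T3, T5, T8 together cover {Old Town, Riverside, Eastgate, Midtown, West End, Southbank, Greenfield, Hilltop, Harbour, Elmwood, Northside} — every district.
No 4 of the 8 transmitter sites cover everything (all 70 size-4 selections fall short), so 5 is minimum.

5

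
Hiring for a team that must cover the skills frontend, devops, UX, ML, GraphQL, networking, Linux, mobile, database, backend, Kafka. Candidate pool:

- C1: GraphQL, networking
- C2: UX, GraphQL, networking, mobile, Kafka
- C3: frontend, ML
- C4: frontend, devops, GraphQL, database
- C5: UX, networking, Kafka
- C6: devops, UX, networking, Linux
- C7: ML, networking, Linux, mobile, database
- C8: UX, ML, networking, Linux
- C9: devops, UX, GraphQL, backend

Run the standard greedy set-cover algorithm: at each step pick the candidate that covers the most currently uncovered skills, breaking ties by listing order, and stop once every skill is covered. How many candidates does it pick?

Pick 1: C2 covers 5 new skills (UX, GraphQL, networking, mobile, Kafka).
Pick 2: C4 covers 3 new skills (frontend, devops, database).
Pick 3: C7 covers 2 new skills (ML, Linux).
Pick 4: C9 covers 1 new skills (backend).
Greedy uses 4 candidates.

4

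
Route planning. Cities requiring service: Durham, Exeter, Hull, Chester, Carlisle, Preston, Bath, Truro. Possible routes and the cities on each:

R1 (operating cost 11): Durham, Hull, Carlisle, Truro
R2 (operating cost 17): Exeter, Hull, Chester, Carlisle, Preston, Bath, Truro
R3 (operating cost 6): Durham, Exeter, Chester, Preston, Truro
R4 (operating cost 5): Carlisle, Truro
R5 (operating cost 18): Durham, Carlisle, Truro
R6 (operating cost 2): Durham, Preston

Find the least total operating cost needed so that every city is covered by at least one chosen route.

R2, R6 cover every city at operating cost 17 + 2 = 19.
Any cover uses at least 2 routes; among all covering selections none totals below 19.

19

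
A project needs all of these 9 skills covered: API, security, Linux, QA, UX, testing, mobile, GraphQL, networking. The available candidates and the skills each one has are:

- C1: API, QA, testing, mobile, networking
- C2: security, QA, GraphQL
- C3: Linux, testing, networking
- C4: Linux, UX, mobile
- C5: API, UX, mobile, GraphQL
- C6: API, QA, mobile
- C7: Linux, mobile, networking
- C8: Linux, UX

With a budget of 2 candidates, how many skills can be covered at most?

7

Choosing C1, C2 covers {API, security, QA, testing, mobile, GraphQL, networking} — 7 skills.
No choice of 2 candidates does better; here Linux, UX are left uncovered.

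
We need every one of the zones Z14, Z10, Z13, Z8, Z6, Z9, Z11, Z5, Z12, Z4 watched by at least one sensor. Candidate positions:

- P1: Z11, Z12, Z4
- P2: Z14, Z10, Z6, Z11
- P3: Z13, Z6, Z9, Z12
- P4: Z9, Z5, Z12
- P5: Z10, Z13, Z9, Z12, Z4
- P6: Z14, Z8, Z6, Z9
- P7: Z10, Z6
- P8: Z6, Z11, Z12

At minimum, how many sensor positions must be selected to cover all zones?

P1, P4, P5, P6 together cover {Z14, Z10, Z13, Z8, Z6, Z9, Z11, Z5, Z12, Z4} — every zone.
No 3 of the 8 sensor positions cover everything (all 56 triples fall short), so 4 is minimum.

4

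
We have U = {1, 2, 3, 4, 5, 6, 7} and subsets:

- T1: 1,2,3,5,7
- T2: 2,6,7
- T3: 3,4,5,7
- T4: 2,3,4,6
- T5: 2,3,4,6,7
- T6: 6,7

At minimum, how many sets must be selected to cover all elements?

2

T1, T4 together cover {1, 2, 3, 4, 5, 6, 7} — every element.
No single set contains all 7 elements, so 2 is optimal.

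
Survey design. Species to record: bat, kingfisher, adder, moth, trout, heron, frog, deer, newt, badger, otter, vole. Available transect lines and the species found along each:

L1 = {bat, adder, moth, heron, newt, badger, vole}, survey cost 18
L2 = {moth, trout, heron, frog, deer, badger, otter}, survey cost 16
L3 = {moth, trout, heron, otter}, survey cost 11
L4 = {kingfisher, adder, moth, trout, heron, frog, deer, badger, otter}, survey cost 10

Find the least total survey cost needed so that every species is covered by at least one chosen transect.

28

L1, L4 cover every species at survey cost 18 + 10 = 28.
Any cover uses at least 2 transects; among all covering selections none totals below 28.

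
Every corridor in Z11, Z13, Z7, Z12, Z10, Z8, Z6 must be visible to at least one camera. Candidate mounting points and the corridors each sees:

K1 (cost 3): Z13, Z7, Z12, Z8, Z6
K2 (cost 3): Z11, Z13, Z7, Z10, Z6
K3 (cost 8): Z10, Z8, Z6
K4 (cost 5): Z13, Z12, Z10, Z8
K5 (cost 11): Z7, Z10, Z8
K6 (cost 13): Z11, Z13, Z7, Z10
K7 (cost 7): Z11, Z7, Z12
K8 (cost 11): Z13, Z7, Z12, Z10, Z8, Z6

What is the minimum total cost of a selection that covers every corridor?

K1, K2 cover every corridor at cost 3 + 3 = 6.
Any cover uses at least 2 camera mounts; among all covering selections none totals below 6.

6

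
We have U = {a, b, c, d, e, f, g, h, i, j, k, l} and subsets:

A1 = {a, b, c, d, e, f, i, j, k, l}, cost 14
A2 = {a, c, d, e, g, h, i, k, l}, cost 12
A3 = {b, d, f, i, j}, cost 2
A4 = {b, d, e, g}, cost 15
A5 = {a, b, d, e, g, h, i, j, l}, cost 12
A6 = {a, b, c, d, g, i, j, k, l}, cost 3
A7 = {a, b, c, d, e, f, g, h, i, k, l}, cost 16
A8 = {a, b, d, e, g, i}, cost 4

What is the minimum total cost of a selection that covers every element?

14

A2, A3 cover every element at cost 12 + 2 = 14.
Any cover uses at least 2 sets; among all covering selections none totals below 14.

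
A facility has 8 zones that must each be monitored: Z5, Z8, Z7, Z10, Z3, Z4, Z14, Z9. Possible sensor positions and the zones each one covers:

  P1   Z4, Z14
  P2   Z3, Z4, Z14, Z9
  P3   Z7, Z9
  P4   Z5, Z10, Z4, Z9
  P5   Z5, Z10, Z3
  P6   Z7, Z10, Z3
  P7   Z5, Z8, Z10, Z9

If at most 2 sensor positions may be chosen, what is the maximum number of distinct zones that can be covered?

Choosing P2, P7 covers {Z5, Z8, Z10, Z3, Z4, Z14, Z9} — 7 zones.
No choice of 2 sensor positions does better; here Z7 is left uncovered.

7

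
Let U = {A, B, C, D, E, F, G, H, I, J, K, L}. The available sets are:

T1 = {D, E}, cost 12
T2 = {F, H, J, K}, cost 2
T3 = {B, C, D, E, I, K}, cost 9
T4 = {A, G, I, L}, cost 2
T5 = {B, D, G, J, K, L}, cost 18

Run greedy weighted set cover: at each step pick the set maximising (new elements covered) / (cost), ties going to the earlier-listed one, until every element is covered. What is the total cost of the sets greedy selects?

13

Pick 1: T2 adds 4 new (F, H, J, K) at cost 2 (ratio 4/2).
Pick 2: T4 adds 4 new (A, G, I, L) at cost 2 (ratio 4/2).
Pick 3: T3 adds 4 new (B, C, D, E) at cost 9 (ratio 4/9).
Greedy total cost: 2 + 2 + 9 = 13.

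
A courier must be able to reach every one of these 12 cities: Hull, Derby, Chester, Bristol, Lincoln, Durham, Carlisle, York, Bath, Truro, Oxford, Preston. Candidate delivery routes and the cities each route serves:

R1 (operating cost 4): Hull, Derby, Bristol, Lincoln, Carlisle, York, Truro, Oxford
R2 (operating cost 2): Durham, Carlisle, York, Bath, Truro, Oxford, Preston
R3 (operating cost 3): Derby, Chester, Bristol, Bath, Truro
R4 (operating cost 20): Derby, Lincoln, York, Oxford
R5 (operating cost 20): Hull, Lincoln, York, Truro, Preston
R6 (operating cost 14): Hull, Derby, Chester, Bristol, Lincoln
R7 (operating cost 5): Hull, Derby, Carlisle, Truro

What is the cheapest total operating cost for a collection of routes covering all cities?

9

R1, R2, R3 cover every city at operating cost 4 + 2 + 3 = 9.
Any cover uses at least 2 routes; among all covering selections none totals below 9.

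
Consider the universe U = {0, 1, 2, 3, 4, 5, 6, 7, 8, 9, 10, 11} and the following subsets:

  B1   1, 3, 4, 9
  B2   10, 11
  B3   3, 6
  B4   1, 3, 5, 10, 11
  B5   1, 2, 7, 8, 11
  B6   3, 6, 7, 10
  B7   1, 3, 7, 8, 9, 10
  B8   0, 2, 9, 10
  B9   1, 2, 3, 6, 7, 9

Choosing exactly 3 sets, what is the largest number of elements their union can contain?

Choosing B1, B4, B5 covers {1, 2, 3, 4, 5, 7, 8, 9, 10, 11} — 10 elements.
No choice of 3 sets does better; here 0, 6 are left uncovered.

10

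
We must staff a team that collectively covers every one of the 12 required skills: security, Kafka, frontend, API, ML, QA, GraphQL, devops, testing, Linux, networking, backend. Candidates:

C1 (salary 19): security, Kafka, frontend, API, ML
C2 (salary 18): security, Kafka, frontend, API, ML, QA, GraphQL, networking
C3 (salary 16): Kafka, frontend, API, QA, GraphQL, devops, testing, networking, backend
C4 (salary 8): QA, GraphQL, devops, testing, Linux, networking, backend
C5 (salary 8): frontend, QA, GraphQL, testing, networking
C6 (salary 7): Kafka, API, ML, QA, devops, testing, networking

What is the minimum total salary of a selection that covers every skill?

C2, C4 cover every skill at salary 18 + 8 = 26.
Any cover uses at least 2 candidates; among all covering selections none totals below 26.

26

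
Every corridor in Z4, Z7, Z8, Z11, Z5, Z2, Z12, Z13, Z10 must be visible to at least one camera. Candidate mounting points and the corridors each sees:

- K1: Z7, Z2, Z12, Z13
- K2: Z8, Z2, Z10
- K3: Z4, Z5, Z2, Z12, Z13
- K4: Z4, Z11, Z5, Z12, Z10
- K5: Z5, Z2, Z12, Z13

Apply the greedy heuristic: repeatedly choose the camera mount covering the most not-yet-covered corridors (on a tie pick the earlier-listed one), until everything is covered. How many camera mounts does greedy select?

4

Pick 1: K3 covers 5 new corridors (Z4, Z5, Z2, Z12, Z13).
Pick 2: K2 covers 2 new corridors (Z8, Z10).
Pick 3: K1 covers 1 new corridors (Z7).
Pick 4: K4 covers 1 new corridors (Z11).
Greedy uses 4 camera mounts. (The true minimum is 3.)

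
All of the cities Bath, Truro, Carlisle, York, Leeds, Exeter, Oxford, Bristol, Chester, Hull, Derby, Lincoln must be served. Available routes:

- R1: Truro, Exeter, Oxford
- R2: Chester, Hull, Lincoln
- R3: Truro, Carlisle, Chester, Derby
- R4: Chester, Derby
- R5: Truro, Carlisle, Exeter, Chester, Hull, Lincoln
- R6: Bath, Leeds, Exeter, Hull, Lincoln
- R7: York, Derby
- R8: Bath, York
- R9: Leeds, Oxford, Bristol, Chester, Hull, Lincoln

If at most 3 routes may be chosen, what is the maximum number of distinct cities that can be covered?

Choosing R3, R6, R9 covers {Bath, Truro, Carlisle, Leeds, Exeter, Oxford, Bristol, Chester, Hull, Derby, Lincoln} — 11 cities.
No choice of 3 routes does better; here York is left uncovered.

11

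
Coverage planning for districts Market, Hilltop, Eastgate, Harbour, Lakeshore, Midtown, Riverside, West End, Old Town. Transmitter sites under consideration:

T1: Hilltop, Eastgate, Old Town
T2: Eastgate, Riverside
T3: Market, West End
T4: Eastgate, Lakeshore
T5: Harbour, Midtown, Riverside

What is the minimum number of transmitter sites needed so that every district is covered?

T1, T3, T4, T5 together cover {Market, Hilltop, Eastgate, Harbour, Lakeshore, Midtown, Riverside, West End, Old Town} — every district.
No 3 of the 5 transmitter sites cover everything (all 10 triples fall short), so 4 is minimum.

4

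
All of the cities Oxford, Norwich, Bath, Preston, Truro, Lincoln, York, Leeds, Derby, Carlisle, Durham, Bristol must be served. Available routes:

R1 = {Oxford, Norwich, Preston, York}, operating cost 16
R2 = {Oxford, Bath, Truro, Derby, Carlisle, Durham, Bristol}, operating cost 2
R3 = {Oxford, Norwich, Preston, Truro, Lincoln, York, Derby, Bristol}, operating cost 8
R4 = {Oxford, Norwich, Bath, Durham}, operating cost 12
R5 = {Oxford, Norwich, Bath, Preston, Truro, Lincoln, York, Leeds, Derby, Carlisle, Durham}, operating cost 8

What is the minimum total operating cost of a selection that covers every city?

R2, R5 cover every city at operating cost 2 + 8 = 10.
Any cover uses at least 2 routes; among all covering selections none totals below 10.

10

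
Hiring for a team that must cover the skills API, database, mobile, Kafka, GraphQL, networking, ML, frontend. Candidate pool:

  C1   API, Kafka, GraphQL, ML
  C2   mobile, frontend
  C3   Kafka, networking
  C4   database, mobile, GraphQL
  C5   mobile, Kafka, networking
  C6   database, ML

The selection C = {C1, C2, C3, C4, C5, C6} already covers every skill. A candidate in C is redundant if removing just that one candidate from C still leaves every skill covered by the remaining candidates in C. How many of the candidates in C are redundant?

4

Drop C1: API uncovered — not redundant.
Drop C2: frontend uncovered — not redundant.
Drop C3: the rest still cover every skill — redundant.
Drop C4: the rest still cover every skill — redundant.
Drop C5: the rest still cover every skill — redundant.
Drop C6: the rest still cover every skill — redundant.
4 redundant: C3, C4, C5, C6.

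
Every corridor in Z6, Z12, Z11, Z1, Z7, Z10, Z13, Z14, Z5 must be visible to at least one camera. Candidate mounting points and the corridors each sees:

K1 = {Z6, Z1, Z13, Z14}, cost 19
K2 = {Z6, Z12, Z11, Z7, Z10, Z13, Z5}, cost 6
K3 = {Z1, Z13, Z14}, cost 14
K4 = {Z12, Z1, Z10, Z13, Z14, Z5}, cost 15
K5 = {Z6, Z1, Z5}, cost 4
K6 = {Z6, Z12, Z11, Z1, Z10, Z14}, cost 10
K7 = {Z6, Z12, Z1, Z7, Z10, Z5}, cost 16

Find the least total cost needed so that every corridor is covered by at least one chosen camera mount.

16

K2, K6 cover every corridor at cost 6 + 10 = 16.
Any cover uses at least 2 camera mounts; among all covering selections none totals below 16.
Greedy by coverage-per-cost would pick K2, K5, K6 for 20 — worse than the optimum 16.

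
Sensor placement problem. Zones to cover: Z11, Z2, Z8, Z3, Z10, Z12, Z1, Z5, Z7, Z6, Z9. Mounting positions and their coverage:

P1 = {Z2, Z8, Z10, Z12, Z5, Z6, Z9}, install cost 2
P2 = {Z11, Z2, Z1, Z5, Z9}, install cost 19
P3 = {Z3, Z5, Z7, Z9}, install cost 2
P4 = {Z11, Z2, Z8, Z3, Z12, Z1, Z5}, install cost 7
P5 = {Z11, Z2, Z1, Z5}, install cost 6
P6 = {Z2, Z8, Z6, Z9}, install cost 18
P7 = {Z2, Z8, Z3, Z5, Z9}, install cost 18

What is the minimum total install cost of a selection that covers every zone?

P1, P3, P5 cover every zone at install cost 2 + 2 + 6 = 10.
Any cover uses at least 3 sensor positions; among all covering selections none totals below 10.

10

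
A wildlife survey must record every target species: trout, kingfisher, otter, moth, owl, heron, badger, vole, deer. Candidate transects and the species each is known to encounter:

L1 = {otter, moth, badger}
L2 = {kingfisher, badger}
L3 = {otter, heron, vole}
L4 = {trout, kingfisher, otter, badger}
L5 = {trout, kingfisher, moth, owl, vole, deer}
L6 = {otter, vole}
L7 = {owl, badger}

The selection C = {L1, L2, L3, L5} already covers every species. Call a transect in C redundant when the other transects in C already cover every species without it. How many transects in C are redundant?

2

Drop L1: the rest still cover every species — redundant.
Drop L2: the rest still cover every species — redundant.
Drop L3: heron uncovered — not redundant.
Drop L5: trout, owl, deer uncovered — not redundant.
2 redundant: L1, L2.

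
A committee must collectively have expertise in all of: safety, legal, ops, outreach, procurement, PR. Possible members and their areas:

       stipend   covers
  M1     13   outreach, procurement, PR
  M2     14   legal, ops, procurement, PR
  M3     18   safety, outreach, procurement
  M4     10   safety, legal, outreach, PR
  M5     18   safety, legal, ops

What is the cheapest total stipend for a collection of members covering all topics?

M2, M4 cover every topic at stipend 14 + 10 = 24.
Any cover uses at least 2 members; among all covering selections none totals below 24.

24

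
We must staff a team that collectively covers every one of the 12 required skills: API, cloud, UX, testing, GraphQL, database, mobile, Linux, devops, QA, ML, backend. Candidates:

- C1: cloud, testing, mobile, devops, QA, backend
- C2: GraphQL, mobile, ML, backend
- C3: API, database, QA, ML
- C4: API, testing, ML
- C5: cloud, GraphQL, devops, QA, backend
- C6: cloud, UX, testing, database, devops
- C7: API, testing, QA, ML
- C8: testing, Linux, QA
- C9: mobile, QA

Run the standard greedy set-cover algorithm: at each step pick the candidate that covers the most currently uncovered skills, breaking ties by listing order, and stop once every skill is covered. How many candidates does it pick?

Pick 1: C1 covers 6 new skills (cloud, testing, mobile, devops, QA, backend).
Pick 2: C3 covers 3 new skills (API, database, ML).
Pick 3: C2 covers 1 new skills (GraphQL).
Pick 4: C6 covers 1 new skills (UX).
Pick 5: C8 covers 1 new skills (Linux).
Greedy uses 5 candidates. (The true minimum is 4.)

5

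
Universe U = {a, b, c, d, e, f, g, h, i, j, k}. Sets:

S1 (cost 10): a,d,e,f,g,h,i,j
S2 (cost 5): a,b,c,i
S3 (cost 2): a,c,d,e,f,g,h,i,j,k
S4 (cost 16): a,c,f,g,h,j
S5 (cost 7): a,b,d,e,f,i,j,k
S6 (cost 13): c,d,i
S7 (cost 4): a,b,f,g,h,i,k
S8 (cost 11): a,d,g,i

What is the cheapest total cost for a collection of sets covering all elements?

S3, S7 cover every element at cost 2 + 4 = 6.
Any cover uses at least 2 sets; among all covering selections none totals below 6.

6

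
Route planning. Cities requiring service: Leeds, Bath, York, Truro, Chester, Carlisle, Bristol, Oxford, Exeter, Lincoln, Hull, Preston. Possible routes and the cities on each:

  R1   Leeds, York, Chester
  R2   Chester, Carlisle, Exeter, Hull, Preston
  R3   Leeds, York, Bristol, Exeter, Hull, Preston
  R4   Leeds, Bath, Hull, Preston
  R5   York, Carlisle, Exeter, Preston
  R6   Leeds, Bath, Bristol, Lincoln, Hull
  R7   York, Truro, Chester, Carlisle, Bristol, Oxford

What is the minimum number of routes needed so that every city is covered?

R2, R6, R7 together cover {Leeds, Bath, York, Truro, Chester, Carlisle, Bristol, Oxford, Exeter, Lincoln, Hull, Preston} — every city.
No 2 of the 7 routes cover everything (all 21 pairs fall short), so 3 is minimum.

3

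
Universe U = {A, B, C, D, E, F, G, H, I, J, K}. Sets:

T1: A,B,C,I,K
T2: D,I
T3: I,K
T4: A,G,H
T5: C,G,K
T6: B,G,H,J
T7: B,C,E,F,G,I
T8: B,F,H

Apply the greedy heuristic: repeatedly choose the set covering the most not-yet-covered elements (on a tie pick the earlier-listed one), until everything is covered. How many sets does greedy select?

Pick 1: T7 covers 6 new elements (B, C, E, F, G, I).
Pick 2: T1 covers 2 new elements (A, K).
Pick 3: T6 covers 2 new elements (H, J).
Pick 4: T2 covers 1 new elements (D).
Greedy uses 4 sets.

4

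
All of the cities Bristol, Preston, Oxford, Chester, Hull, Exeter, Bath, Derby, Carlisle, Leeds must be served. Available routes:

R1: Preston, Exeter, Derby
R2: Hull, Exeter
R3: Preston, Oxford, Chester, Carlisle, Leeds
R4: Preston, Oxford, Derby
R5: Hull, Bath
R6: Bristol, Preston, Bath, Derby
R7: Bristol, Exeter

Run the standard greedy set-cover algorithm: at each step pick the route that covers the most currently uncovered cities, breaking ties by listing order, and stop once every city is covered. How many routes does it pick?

3

Pick 1: R3 covers 5 new cities (Preston, Oxford, Chester, Carlisle, Leeds).
Pick 2: R6 covers 3 new cities (Bristol, Bath, Derby).
Pick 3: R2 covers 2 new cities (Hull, Exeter).
Greedy uses 3 routes.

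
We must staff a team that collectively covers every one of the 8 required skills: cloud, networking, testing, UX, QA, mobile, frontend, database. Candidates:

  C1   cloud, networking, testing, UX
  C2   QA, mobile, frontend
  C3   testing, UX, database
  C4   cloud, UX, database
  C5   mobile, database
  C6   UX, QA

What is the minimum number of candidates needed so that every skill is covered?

3

C1, C2, C3 together cover {cloud, networking, testing, UX, QA, mobile, frontend, database} — every skill.
No 2 of the 6 candidates cover everything (all 15 pairs fall short), so 3 is minimum.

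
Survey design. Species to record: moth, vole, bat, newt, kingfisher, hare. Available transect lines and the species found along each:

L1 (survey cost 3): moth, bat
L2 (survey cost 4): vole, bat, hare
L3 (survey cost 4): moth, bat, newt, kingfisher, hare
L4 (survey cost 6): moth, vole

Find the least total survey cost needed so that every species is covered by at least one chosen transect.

8

L2, L3 cover every species at survey cost 4 + 4 = 8.
Any cover uses at least 2 transects; among all covering selections none totals below 8.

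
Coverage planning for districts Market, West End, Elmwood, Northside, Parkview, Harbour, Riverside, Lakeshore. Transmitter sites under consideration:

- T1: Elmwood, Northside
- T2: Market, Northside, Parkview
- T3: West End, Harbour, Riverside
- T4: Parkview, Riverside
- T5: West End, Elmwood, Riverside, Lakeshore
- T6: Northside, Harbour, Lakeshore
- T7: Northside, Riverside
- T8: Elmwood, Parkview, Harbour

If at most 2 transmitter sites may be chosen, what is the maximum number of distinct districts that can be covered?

7

Choosing T2, T5 covers {Market, West End, Elmwood, Northside, Parkview, Riverside, Lakeshore} — 7 districts.
No choice of 2 transmitter sites does better; here Harbour is left uncovered.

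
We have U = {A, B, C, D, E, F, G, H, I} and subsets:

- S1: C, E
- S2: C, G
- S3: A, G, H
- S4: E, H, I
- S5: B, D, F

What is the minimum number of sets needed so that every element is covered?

S1, S3, S4, S5 together cover {A, B, C, D, E, F, G, H, I} — every element.
No 3 of the 5 sets cover everything (all 10 triples fall short), so 4 is minimum.

4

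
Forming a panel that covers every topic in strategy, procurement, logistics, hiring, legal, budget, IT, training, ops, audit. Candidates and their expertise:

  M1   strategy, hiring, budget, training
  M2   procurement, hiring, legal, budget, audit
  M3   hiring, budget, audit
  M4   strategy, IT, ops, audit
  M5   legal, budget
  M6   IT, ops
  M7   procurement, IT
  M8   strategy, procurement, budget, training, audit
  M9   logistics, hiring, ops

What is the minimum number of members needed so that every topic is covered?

M1, M2, M4, M9 together cover {strategy, procurement, logistics, hiring, legal, budget, IT, training, ops, audit} — every topic.
No 3 of the 9 members cover everything (all 84 triples fall short), so 4 is minimum.

4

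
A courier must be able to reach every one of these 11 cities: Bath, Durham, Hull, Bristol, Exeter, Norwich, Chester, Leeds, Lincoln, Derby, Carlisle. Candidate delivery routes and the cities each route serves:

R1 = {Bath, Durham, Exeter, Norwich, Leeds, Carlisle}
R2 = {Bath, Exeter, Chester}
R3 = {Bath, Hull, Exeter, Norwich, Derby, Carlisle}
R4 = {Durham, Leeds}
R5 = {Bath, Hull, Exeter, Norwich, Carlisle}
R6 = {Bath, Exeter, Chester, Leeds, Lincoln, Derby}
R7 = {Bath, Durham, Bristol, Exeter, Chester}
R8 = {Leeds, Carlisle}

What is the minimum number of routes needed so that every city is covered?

R3, R6, R7 together cover {Bath, Durham, Hull, Bristol, Exeter, Norwich, Chester, Leeds, Lincoln, Derby, Carlisle} — every city.
No 2 of the 8 routes cover everything (all 28 pairs fall short), so 3 is minimum.
Greedy (largest uncovered first) would take R1, R6, R3, R7 — 4 routes — but 3 suffice.

3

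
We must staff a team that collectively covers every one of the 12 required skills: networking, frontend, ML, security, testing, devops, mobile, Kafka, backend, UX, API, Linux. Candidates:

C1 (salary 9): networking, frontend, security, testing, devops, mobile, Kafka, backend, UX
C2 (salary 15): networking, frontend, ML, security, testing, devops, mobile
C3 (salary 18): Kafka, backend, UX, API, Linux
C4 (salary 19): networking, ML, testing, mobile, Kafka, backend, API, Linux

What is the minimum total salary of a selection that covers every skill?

28

C1, C4 cover every skill at salary 9 + 19 = 28.
Any cover uses at least 2 candidates; among all covering selections none totals below 28.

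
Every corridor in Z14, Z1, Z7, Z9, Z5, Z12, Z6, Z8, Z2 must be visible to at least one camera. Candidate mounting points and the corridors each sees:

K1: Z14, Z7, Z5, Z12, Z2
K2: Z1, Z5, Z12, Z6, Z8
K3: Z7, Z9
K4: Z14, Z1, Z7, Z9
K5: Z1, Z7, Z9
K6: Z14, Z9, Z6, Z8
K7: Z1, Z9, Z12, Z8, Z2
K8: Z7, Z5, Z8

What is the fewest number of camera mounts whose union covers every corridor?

K1, K2, K3 together cover {Z14, Z1, Z7, Z9, Z5, Z12, Z6, Z8, Z2} — every corridor.
No 2 of the 8 camera mounts cover everything (all 28 pairs fall short), so 3 is minimum.

3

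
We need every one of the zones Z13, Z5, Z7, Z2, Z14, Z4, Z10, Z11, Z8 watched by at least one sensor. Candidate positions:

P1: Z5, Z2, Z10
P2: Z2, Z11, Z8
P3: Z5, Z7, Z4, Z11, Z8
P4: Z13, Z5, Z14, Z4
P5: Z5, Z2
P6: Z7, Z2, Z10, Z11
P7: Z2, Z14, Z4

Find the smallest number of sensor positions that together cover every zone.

P1, P3, P4 together cover {Z13, Z5, Z7, Z2, Z14, Z4, Z10, Z11, Z8} — every zone.
No 2 of the 7 sensor positions cover everything (all 21 pairs fall short), so 3 is minimum.

3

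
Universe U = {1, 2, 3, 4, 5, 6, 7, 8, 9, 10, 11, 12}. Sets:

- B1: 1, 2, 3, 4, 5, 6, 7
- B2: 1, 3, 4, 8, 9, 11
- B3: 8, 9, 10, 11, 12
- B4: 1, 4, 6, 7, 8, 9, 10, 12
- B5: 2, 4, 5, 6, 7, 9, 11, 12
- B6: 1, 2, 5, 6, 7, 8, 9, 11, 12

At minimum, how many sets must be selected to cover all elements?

B1, B3 together cover {1, 2, 3, 4, 5, 6, 7, 8, 9, 10, 11, 12} — every element.
No single set contains all 12 elements, so 2 is optimal.
Greedy (largest uncovered first) would take B6, B1, B3 — 3 sets — but 2 suffice.

2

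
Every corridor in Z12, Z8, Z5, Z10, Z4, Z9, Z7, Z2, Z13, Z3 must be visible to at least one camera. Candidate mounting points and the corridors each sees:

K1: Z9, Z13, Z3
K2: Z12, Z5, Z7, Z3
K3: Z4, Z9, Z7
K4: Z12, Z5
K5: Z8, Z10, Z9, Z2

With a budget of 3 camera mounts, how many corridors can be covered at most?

Choosing K1, K2, K5 covers {Z12, Z8, Z5, Z10, Z9, Z7, Z2, Z13, Z3} — 9 corridors.
No choice of 3 camera mounts does better; here Z4 is left uncovered.

9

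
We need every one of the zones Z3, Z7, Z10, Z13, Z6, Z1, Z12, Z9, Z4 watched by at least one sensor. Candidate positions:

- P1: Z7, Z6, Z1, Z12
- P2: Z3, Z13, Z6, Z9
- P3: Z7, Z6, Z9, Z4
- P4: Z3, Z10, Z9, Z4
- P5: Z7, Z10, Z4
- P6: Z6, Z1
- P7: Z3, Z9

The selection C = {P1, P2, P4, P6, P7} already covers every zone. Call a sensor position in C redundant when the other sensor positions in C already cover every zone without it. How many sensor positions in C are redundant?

2

Drop P1: Z7, Z12 uncovered — not redundant.
Drop P2: Z13 uncovered — not redundant.
Drop P4: Z10, Z4 uncovered — not redundant.
Drop P6: the rest still cover every zone — redundant.
Drop P7: the rest still cover every zone — redundant.
2 redundant: P6, P7.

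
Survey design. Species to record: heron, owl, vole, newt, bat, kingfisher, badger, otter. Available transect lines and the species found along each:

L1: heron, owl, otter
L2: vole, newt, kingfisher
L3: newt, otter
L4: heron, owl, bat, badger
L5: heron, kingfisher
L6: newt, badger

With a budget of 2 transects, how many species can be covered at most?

7

Choosing L2, L4 covers {heron, owl, vole, newt, bat, kingfisher, badger} — 7 species.
No choice of 2 transects does better; here otter is left uncovered.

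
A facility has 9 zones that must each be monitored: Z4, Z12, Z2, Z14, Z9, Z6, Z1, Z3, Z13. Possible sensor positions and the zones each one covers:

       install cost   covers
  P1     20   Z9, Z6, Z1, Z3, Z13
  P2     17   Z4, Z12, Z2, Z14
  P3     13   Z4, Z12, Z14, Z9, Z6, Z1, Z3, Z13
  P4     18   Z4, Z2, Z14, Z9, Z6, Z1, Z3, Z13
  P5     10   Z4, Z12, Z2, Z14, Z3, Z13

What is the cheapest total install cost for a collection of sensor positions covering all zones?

P3, P5 cover every zone at install cost 13 + 10 = 23.
Any cover uses at least 2 sensor positions; among all covering selections none totals below 23.

23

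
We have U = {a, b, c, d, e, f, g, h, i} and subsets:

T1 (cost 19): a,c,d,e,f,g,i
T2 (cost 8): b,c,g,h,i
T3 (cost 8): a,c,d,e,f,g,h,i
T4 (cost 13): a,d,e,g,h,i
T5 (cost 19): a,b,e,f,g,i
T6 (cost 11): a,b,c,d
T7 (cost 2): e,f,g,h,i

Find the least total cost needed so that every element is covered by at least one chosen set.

13

T6, T7 cover every element at cost 11 + 2 = 13.
Any cover uses at least 2 sets; among all covering selections none totals below 13.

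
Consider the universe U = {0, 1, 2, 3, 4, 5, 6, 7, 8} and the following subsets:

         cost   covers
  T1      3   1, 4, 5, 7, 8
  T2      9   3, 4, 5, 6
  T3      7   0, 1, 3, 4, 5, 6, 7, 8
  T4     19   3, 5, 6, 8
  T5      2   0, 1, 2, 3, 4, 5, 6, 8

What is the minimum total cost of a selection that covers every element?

5

T1, T5 cover every element at cost 3 + 2 = 5.
Any cover uses at least 2 sets; among all covering selections none totals below 5.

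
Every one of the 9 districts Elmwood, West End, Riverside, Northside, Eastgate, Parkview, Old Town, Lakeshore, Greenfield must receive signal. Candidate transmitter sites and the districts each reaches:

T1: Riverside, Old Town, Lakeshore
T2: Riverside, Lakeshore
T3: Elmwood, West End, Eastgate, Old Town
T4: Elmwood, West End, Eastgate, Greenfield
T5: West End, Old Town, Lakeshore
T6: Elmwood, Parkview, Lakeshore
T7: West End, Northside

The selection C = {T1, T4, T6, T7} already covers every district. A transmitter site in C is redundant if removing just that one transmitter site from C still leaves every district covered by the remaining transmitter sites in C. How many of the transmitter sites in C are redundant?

0

Drop T1: Riverside, Old Town uncovered — not redundant.
Drop T4: Eastgate, Greenfield uncovered — not redundant.
Drop T6: Parkview uncovered — not redundant.
Drop T7: Northside uncovered — not redundant.
None of the transmitter sites in C is redundant.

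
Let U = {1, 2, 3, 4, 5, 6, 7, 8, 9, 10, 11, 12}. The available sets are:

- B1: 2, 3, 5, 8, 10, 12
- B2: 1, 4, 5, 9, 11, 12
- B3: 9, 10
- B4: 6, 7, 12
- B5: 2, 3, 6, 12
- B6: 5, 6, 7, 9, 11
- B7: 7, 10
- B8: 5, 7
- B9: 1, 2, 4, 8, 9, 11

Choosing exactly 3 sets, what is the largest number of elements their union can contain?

12

Choosing B1, B2, B4 covers {1, 2, 3, 4, 5, 6, 7, 8, 9, 10, 11, 12} — 12 elements.
That is all 12 elements.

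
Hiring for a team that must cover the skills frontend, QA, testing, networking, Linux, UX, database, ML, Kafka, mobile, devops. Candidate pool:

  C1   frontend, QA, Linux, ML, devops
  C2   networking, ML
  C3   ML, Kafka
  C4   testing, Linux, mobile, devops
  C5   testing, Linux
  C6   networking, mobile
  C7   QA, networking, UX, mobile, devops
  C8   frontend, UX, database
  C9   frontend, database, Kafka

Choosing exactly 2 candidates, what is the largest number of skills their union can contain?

8

Choosing C1, C7 covers {frontend, QA, networking, Linux, UX, ML, mobile, devops} — 8 skills.
No choice of 2 candidates does better; here testing, database, Kafka are left uncovered.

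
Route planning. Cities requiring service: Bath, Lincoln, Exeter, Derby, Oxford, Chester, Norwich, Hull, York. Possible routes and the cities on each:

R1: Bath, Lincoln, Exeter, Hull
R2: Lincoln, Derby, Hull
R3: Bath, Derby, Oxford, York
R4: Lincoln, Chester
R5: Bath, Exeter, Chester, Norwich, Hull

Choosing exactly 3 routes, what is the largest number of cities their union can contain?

9

Choosing R1, R3, R5 covers {Bath, Lincoln, Exeter, Derby, Oxford, Chester, Norwich, Hull, York} — 9 cities.
That is all 9 cities.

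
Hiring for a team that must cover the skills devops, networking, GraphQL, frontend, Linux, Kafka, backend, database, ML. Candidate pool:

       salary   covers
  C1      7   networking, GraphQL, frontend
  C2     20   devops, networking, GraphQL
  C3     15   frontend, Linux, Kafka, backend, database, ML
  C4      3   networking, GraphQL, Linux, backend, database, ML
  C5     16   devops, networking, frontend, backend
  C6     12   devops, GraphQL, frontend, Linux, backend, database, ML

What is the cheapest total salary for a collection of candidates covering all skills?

30

C3, C4, C6 cover every skill at salary 15 + 3 + 12 = 30.
Any cover uses at least 2 candidates; among all covering selections none totals below 30.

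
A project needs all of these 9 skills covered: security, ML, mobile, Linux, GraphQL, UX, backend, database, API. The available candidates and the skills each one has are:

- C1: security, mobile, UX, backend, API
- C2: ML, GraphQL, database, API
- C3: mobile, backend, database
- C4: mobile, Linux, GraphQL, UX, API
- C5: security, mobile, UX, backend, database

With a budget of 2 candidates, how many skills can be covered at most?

8

Choosing C1, C2 covers {security, ML, mobile, GraphQL, UX, backend, database, API} — 8 skills.
No choice of 2 candidates does better; here Linux is left uncovered.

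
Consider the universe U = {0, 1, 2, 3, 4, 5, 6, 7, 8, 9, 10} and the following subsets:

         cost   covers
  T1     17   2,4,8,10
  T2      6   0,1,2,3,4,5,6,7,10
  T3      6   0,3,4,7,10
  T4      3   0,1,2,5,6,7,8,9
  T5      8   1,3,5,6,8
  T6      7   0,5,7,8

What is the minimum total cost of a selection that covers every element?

T2, T4 cover every element at cost 6 + 3 = 9.
Any cover uses at least 2 sets; among all covering selections none totals below 9.

9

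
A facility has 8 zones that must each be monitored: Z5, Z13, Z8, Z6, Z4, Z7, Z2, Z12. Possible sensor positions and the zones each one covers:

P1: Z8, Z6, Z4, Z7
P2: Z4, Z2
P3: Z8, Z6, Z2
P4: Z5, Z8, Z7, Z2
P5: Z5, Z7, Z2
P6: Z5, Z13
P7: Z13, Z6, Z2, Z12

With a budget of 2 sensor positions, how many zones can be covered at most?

7

Choosing P1, P7 covers {Z13, Z8, Z6, Z4, Z7, Z2, Z12} — 7 zones.
No choice of 2 sensor positions does better; here Z5 is left uncovered.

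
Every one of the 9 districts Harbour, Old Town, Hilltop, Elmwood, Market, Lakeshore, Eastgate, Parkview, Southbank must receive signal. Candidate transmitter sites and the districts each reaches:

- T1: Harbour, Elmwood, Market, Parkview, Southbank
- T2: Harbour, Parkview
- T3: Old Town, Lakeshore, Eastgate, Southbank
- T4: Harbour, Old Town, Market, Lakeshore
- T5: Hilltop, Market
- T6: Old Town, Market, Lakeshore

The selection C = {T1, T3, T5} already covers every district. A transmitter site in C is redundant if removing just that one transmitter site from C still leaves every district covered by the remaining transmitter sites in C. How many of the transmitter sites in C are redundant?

Drop T1: Harbour, Elmwood, Parkview uncovered — not redundant.
Drop T3: Old Town, Lakeshore, Eastgate uncovered — not redundant.
Drop T5: Hilltop uncovered — not redundant.
None of the transmitter sites in C is redundant.

0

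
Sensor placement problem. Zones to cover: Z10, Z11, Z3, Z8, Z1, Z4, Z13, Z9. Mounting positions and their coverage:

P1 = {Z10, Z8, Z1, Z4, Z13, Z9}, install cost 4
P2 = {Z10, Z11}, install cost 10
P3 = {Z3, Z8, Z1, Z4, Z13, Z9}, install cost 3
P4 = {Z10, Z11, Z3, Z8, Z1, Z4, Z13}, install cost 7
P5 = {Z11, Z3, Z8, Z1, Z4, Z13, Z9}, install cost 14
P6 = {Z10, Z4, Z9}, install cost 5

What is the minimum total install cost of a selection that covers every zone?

10

P3, P4 cover every zone at install cost 3 + 7 = 10.
Any cover uses at least 2 sensor positions; among all covering selections none totals below 10.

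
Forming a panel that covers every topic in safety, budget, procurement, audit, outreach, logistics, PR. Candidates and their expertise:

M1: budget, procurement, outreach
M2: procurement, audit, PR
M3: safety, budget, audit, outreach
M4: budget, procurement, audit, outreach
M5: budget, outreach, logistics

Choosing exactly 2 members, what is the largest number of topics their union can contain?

Choosing M2, M3 covers {safety, budget, procurement, audit, outreach, PR} — 6 topics.
No choice of 2 members does better; here logistics is left uncovered.

6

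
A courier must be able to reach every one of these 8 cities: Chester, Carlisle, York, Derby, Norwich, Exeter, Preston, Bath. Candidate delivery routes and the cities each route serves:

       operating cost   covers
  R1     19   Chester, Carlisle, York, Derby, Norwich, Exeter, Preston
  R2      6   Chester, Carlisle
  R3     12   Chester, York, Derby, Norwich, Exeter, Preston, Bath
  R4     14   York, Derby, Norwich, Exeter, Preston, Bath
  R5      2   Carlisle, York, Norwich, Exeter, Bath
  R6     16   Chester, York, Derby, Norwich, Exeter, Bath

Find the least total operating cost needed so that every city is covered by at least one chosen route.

R3, R5 cover every city at operating cost 12 + 2 = 14.
Any cover uses at least 2 routes; among all covering selections none totals below 14.

14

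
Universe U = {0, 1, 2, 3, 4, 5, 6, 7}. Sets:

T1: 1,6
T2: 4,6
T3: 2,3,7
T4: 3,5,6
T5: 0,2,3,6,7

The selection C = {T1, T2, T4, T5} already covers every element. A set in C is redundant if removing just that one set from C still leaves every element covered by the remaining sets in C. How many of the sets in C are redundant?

Drop T1: 1 uncovered — not redundant.
Drop T2: 4 uncovered — not redundant.
Drop T4: 5 uncovered — not redundant.
Drop T5: 0, 2, 7 uncovered — not redundant.
None of the sets in C is redundant.

0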